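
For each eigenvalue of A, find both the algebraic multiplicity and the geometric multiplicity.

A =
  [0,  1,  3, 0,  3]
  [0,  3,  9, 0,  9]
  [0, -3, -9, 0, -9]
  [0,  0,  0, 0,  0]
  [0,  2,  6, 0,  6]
λ = 0: alg = 5, geom = 4

Step 1 — factor the characteristic polynomial to read off the algebraic multiplicities:
  χ_A(x) = x^5

Step 2 — compute geometric multiplicities via the rank-nullity identity g(λ) = n − rank(A − λI):
  rank(A − (0)·I) = 1, so dim ker(A − (0)·I) = n − 1 = 4

Summary:
  λ = 0: algebraic multiplicity = 5, geometric multiplicity = 4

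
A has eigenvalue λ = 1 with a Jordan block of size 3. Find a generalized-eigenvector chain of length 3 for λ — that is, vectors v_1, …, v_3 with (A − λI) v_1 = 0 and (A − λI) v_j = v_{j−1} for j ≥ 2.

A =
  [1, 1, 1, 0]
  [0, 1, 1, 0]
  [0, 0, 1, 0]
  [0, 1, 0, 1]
A Jordan chain for λ = 1 of length 3:
v_1 = (1, 0, 0, 1)ᵀ
v_2 = (1, 1, 0, 0)ᵀ
v_3 = (0, 0, 1, 0)ᵀ

Let N = A − (1)·I. We want v_3 with N^3 v_3 = 0 but N^2 v_3 ≠ 0; then v_{j-1} := N · v_j for j = 3, …, 2.

Pick v_3 = (0, 0, 1, 0)ᵀ.
Then v_2 = N · v_3 = (1, 1, 0, 0)ᵀ.
Then v_1 = N · v_2 = (1, 0, 0, 1)ᵀ.

Sanity check: (A − (1)·I) v_1 = (0, 0, 0, 0)ᵀ = 0. ✓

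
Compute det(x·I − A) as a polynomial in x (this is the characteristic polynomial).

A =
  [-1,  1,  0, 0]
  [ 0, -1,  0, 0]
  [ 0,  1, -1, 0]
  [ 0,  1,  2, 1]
x^4 + 2*x^3 - 2*x - 1

Expanding det(x·I − A) (e.g. by cofactor expansion or by noting that A is similar to its Jordan form J, which has the same characteristic polynomial as A) gives
  χ_A(x) = x^4 + 2*x^3 - 2*x - 1
which factors as (x - 1)*(x + 1)^3. The eigenvalues (with algebraic multiplicities) are λ = -1 with multiplicity 3, λ = 1 with multiplicity 1.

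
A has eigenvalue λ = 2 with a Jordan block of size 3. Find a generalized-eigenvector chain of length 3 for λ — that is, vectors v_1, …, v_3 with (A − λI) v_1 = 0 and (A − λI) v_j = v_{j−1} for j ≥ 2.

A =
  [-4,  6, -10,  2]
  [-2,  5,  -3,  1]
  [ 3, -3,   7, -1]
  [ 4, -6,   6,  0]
A Jordan chain for λ = 2 of length 3:
v_1 = (2, 1, -1, -2)ᵀ
v_2 = (-6, -2, 3, 4)ᵀ
v_3 = (1, 0, 0, 0)ᵀ

Let N = A − (2)·I. We want v_3 with N^3 v_3 = 0 but N^2 v_3 ≠ 0; then v_{j-1} := N · v_j for j = 3, …, 2.

Pick v_3 = (1, 0, 0, 0)ᵀ.
Then v_2 = N · v_3 = (-6, -2, 3, 4)ᵀ.
Then v_1 = N · v_2 = (2, 1, -1, -2)ᵀ.

Sanity check: (A − (2)·I) v_1 = (0, 0, 0, 0)ᵀ = 0. ✓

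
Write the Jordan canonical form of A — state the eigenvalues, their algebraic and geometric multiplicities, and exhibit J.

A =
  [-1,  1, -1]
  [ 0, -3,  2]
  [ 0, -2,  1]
J_2(-1) ⊕ J_1(-1)

The characteristic polynomial is
  det(x·I − A) = x^3 + 3*x^2 + 3*x + 1 = (x + 1)^3

Eigenvalues and multiplicities (the geometric multiplicity of λ is n − rank(A − λI), which equals the number of Jordan blocks for λ):
  λ = -1: algebraic multiplicity = 3, geometric multiplicity = 2

Determining the block sizes for each eigenvalue:
  λ = -1: 2 blocks summing to 3 forces exactly one block of size 2 and the rest size 1 → block sizes [2, 1]

Assembling the blocks gives a Jordan form
J =
  [-1,  1,  0]
  [ 0, -1,  0]
  [ 0,  0, -1]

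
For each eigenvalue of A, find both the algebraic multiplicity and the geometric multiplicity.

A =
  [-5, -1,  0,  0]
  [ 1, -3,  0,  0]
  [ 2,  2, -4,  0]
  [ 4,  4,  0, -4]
λ = -4: alg = 4, geom = 3

Step 1 — factor the characteristic polynomial to read off the algebraic multiplicities:
  χ_A(x) = (x + 4)^4

Step 2 — compute geometric multiplicities via the rank-nullity identity g(λ) = n − rank(A − λI):
  rank(A − (-4)·I) = 1, so dim ker(A − (-4)·I) = n − 1 = 3

Summary:
  λ = -4: algebraic multiplicity = 4, geometric multiplicity = 3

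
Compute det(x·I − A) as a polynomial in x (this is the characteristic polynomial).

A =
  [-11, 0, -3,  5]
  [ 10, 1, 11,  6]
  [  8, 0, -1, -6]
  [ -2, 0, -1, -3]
x^4 + 14*x^3 + 60*x^2 + 50*x - 125

Expanding det(x·I − A) (e.g. by cofactor expansion or by noting that A is similar to its Jordan form J, which has the same characteristic polynomial as A) gives
  χ_A(x) = x^4 + 14*x^3 + 60*x^2 + 50*x - 125
which factors as (x - 1)*(x + 5)^3. The eigenvalues (with algebraic multiplicities) are λ = -5 with multiplicity 3, λ = 1 with multiplicity 1.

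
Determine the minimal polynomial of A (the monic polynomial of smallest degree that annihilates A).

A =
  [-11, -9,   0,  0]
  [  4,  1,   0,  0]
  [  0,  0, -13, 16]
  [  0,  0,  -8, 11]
x^3 + 7*x^2 - 5*x - 75

The characteristic polynomial is χ_A(x) = (x - 3)*(x + 5)^3, so the eigenvalues are known. The minimal polynomial is
  m_A(x) = Π_λ (x − λ)^{k_λ}
where k_λ is the size of the *largest* Jordan block for λ (equivalently, the smallest k with (A − λI)^k v = 0 for every generalised eigenvector v of λ).

  λ = -5: largest Jordan block has size 2, contributing (x + 5)^2
  λ = 3: largest Jordan block has size 1, contributing (x − 3)

So m_A(x) = (x - 3)*(x + 5)^2 = x^3 + 7*x^2 - 5*x - 75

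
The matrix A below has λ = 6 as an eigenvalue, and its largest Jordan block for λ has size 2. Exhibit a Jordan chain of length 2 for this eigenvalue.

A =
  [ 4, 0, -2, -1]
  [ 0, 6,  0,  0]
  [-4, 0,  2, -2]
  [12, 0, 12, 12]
A Jordan chain for λ = 6 of length 2:
v_1 = (-2, 0, -4, 12)ᵀ
v_2 = (1, 0, 0, 0)ᵀ

Let N = A − (6)·I. We want v_2 with N^2 v_2 = 0 but N^1 v_2 ≠ 0; then v_{j-1} := N · v_j for j = 2, …, 2.

Pick v_2 = (1, 0, 0, 0)ᵀ.
Then v_1 = N · v_2 = (-2, 0, -4, 12)ᵀ.

Sanity check: (A − (6)·I) v_1 = (0, 0, 0, 0)ᵀ = 0. ✓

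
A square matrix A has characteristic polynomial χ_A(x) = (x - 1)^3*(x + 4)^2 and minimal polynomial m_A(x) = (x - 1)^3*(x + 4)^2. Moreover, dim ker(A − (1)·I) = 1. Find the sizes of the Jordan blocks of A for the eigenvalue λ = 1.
Block sizes for λ = 1: [3]

Step 1 — from the characteristic polynomial, algebraic multiplicity of λ = 1 is 3. From dim ker(A − (1)·I) = 1, there are exactly 1 Jordan blocks for λ = 1.
Step 2 — from the minimal polynomial, the factor (x − 1)^3 tells us the largest block for λ = 1 has size 3.
Step 3 — with total size 3, 1 blocks, and largest block 3, the block sizes (in nonincreasing order) are [3].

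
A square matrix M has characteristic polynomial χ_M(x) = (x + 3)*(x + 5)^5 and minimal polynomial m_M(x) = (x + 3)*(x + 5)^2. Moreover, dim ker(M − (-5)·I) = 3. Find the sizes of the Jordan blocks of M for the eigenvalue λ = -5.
Block sizes for λ = -5: [2, 2, 1]

Step 1 — from the characteristic polynomial, algebraic multiplicity of λ = -5 is 5. From dim ker(M − (-5)·I) = 3, there are exactly 3 Jordan blocks for λ = -5.
Step 2 — from the minimal polynomial, the factor (x + 5)^2 tells us the largest block for λ = -5 has size 2.
Step 3 — with total size 5, 3 blocks, and largest block 2, the block sizes (in nonincreasing order) are [2, 2, 1].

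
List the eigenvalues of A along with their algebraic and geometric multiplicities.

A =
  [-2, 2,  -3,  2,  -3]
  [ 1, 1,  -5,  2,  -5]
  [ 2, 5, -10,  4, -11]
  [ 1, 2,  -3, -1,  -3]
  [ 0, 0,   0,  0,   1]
λ = -3: alg = 4, geom = 2; λ = 1: alg = 1, geom = 1

Step 1 — factor the characteristic polynomial to read off the algebraic multiplicities:
  χ_A(x) = (x - 1)*(x + 3)^4

Step 2 — compute geometric multiplicities via the rank-nullity identity g(λ) = n − rank(A − λI):
  rank(A − (-3)·I) = 3, so dim ker(A − (-3)·I) = n − 3 = 2
  rank(A − (1)·I) = 4, so dim ker(A − (1)·I) = n − 4 = 1

Summary:
  λ = -3: algebraic multiplicity = 4, geometric multiplicity = 2
  λ = 1: algebraic multiplicity = 1, geometric multiplicity = 1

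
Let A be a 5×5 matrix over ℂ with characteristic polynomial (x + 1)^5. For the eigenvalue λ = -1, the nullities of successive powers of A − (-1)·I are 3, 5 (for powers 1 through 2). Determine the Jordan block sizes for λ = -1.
Block sizes for λ = -1: [2, 2, 1]

From the dimensions of kernels of powers, the number of Jordan blocks of size at least j is d_j − d_{j−1} where d_j = dim ker(N^j) (with d_0 = 0). Computing the differences gives [3, 2].
The number of blocks of size exactly k is (#blocks of size ≥ k) − (#blocks of size ≥ k + 1), so the partition is: 1 block(s) of size 1, 2 block(s) of size 2.
In nonincreasing order the block sizes are [2, 2, 1].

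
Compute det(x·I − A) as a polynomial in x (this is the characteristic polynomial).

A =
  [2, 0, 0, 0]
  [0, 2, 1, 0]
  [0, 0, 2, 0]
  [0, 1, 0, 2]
x^4 - 8*x^3 + 24*x^2 - 32*x + 16

Expanding det(x·I − A) (e.g. by cofactor expansion or by noting that A is similar to its Jordan form J, which has the same characteristic polynomial as A) gives
  χ_A(x) = x^4 - 8*x^3 + 24*x^2 - 32*x + 16
which factors as (x - 2)^4. The eigenvalues (with algebraic multiplicities) are λ = 2 with multiplicity 4.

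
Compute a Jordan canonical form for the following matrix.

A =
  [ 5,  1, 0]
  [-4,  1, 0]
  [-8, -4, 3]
J_2(3) ⊕ J_1(3)

The characteristic polynomial is
  det(x·I − A) = x^3 - 9*x^2 + 27*x - 27 = (x - 3)^3

Eigenvalues and multiplicities (the geometric multiplicity of λ is n − rank(A − λI), which equals the number of Jordan blocks for λ):
  λ = 3: algebraic multiplicity = 3, geometric multiplicity = 2

Determining the block sizes for each eigenvalue:
  λ = 3: 2 blocks summing to 3 forces exactly one block of size 2 and the rest size 1 → block sizes [2, 1]

Assembling the blocks gives a Jordan form
J =
  [3, 1, 0]
  [0, 3, 0]
  [0, 0, 3]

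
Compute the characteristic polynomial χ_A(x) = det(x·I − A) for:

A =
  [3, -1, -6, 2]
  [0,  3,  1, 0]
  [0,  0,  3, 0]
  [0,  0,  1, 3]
x^4 - 12*x^3 + 54*x^2 - 108*x + 81

Expanding det(x·I − A) (e.g. by cofactor expansion or by noting that A is similar to its Jordan form J, which has the same characteristic polynomial as A) gives
  χ_A(x) = x^4 - 12*x^3 + 54*x^2 - 108*x + 81
which factors as (x - 3)^4. The eigenvalues (with algebraic multiplicities) are λ = 3 with multiplicity 4.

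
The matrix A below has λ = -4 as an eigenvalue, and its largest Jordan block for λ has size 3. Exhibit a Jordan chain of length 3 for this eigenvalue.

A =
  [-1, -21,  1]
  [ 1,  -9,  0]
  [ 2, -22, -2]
A Jordan chain for λ = -4 of length 3:
v_1 = (-10, -2, -12)ᵀ
v_2 = (3, 1, 2)ᵀ
v_3 = (1, 0, 0)ᵀ

Let N = A − (-4)·I. We want v_3 with N^3 v_3 = 0 but N^2 v_3 ≠ 0; then v_{j-1} := N · v_j for j = 3, …, 2.

Pick v_3 = (1, 0, 0)ᵀ.
Then v_2 = N · v_3 = (3, 1, 2)ᵀ.
Then v_1 = N · v_2 = (-10, -2, -12)ᵀ.

Sanity check: (A − (-4)·I) v_1 = (0, 0, 0)ᵀ = 0. ✓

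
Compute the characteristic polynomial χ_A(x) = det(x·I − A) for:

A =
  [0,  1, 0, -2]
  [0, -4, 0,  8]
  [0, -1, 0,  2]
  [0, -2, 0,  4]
x^4

Expanding det(x·I − A) (e.g. by cofactor expansion or by noting that A is similar to its Jordan form J, which has the same characteristic polynomial as A) gives
  χ_A(x) = x^4
which factors as x^4. The eigenvalues (with algebraic multiplicities) are λ = 0 with multiplicity 4.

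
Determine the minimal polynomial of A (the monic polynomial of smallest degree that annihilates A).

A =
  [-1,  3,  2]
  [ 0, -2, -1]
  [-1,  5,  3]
x^3

The characteristic polynomial is χ_A(x) = x^3, so the eigenvalues are known. The minimal polynomial is
  m_A(x) = Π_λ (x − λ)^{k_λ}
where k_λ is the size of the *largest* Jordan block for λ (equivalently, the smallest k with (A − λI)^k v = 0 for every generalised eigenvector v of λ).

  λ = 0: largest Jordan block has size 3, contributing (x − 0)^3

So m_A(x) = x^3 = x^3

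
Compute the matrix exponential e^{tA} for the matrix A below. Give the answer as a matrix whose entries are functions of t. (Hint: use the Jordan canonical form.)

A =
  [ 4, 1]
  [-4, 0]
e^{tA} =
  [2*t*exp(2*t) + exp(2*t), t*exp(2*t)]
  [-4*t*exp(2*t), -2*t*exp(2*t) + exp(2*t)]

Strategy: write A = P · J · P⁻¹ where J is a Jordan canonical form, so e^{tA} = P · e^{tJ} · P⁻¹, and e^{tJ} can be computed block-by-block.

A has Jordan form
J =
  [2, 1]
  [0, 2]
(up to reordering of blocks).

Per-block formulas:
  For a 2×2 Jordan block J_2(2): exp(t · J_2(2)) = e^(2t)·(I + t·N), where N is the 2×2 nilpotent shift.

After assembling e^{tJ} and conjugating by P, we get:

e^{tA} =
  [2*t*exp(2*t) + exp(2*t), t*exp(2*t)]
  [-4*t*exp(2*t), -2*t*exp(2*t) + exp(2*t)]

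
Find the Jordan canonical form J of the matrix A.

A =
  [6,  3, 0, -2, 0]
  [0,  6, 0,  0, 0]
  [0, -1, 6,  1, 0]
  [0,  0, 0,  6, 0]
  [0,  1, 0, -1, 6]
J_2(6) ⊕ J_2(6) ⊕ J_1(6)

The characteristic polynomial is
  det(x·I − A) = x^5 - 30*x^4 + 360*x^3 - 2160*x^2 + 6480*x - 7776 = (x - 6)^5

Eigenvalues and multiplicities (the geometric multiplicity of λ is n − rank(A − λI), which equals the number of Jordan blocks for λ):
  λ = 6: algebraic multiplicity = 5, geometric multiplicity = 3

Determining the block sizes for each eigenvalue:
  λ = 6: with am = 5 and gm = 3, the partition is not yet determined (e.g. several partitions of 5 into 3 parts exist). Let N = A − (6)·I. Computing rank(N^1) = 2, rank(N^2) = 0; the number of blocks of size ≥ j is rank(N^{j−1}) − rank(N^j), giving [3, 2]. So we have 2 block(s) of size 2, 1 block(s) of size 1 → block sizes [2, 2, 1]

Assembling the blocks gives a Jordan form
J =
  [6, 1, 0, 0, 0]
  [0, 6, 0, 0, 0]
  [0, 0, 6, 1, 0]
  [0, 0, 0, 6, 0]
  [0, 0, 0, 0, 6]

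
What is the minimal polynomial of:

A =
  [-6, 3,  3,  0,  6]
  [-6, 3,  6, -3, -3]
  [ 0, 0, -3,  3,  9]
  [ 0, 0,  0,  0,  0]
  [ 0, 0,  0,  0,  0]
x^2 + 3*x

The characteristic polynomial is χ_A(x) = x^3*(x + 3)^2, so the eigenvalues are known. The minimal polynomial is
  m_A(x) = Π_λ (x − λ)^{k_λ}
where k_λ is the size of the *largest* Jordan block for λ (equivalently, the smallest k with (A − λI)^k v = 0 for every generalised eigenvector v of λ).

  λ = -3: largest Jordan block has size 1, contributing (x + 3)
  λ = 0: largest Jordan block has size 1, contributing (x − 0)

So m_A(x) = x*(x + 3) = x^2 + 3*x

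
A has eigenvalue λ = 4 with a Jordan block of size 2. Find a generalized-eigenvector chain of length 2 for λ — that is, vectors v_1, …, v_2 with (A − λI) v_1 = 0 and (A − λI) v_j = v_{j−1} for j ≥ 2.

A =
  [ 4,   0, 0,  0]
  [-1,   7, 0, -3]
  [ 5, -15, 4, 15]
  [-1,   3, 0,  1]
A Jordan chain for λ = 4 of length 2:
v_1 = (0, -1, 5, -1)ᵀ
v_2 = (1, 0, 0, 0)ᵀ

Let N = A − (4)·I. We want v_2 with N^2 v_2 = 0 but N^1 v_2 ≠ 0; then v_{j-1} := N · v_j for j = 2, …, 2.

Pick v_2 = (1, 0, 0, 0)ᵀ.
Then v_1 = N · v_2 = (0, -1, 5, -1)ᵀ.

Sanity check: (A − (4)·I) v_1 = (0, 0, 0, 0)ᵀ = 0. ✓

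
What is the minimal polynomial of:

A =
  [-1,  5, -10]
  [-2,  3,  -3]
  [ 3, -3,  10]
x^3 - 12*x^2 + 48*x - 64

The characteristic polynomial is χ_A(x) = (x - 4)^3, so the eigenvalues are known. The minimal polynomial is
  m_A(x) = Π_λ (x − λ)^{k_λ}
where k_λ is the size of the *largest* Jordan block for λ (equivalently, the smallest k with (A − λI)^k v = 0 for every generalised eigenvector v of λ).

  λ = 4: largest Jordan block has size 3, contributing (x − 4)^3

So m_A(x) = (x - 4)^3 = x^3 - 12*x^2 + 48*x - 64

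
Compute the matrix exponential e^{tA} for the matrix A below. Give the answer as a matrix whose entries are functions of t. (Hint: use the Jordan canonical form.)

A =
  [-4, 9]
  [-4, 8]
e^{tA} =
  [-6*t*exp(2*t) + exp(2*t), 9*t*exp(2*t)]
  [-4*t*exp(2*t), 6*t*exp(2*t) + exp(2*t)]

Strategy: write A = P · J · P⁻¹ where J is a Jordan canonical form, so e^{tA} = P · e^{tJ} · P⁻¹, and e^{tJ} can be computed block-by-block.

A has Jordan form
J =
  [2, 1]
  [0, 2]
(up to reordering of blocks).

Per-block formulas:
  For a 2×2 Jordan block J_2(2): exp(t · J_2(2)) = e^(2t)·(I + t·N), where N is the 2×2 nilpotent shift.

After assembling e^{tJ} and conjugating by P, we get:

e^{tA} =
  [-6*t*exp(2*t) + exp(2*t), 9*t*exp(2*t)]
  [-4*t*exp(2*t), 6*t*exp(2*t) + exp(2*t)]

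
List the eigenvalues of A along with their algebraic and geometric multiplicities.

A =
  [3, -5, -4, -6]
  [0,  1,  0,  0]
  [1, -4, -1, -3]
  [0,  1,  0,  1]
λ = 1: alg = 4, geom = 2

Step 1 — factor the characteristic polynomial to read off the algebraic multiplicities:
  χ_A(x) = (x - 1)^4

Step 2 — compute geometric multiplicities via the rank-nullity identity g(λ) = n − rank(A − λI):
  rank(A − (1)·I) = 2, so dim ker(A − (1)·I) = n − 2 = 2

Summary:
  λ = 1: algebraic multiplicity = 4, geometric multiplicity = 2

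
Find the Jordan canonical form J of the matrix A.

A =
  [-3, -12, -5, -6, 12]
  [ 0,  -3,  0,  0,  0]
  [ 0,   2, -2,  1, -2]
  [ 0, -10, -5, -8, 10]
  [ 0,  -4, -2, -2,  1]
J_3(-3) ⊕ J_1(-3) ⊕ J_1(-3)

The characteristic polynomial is
  det(x·I − A) = x^5 + 15*x^4 + 90*x^3 + 270*x^2 + 405*x + 243 = (x + 3)^5

Eigenvalues and multiplicities (the geometric multiplicity of λ is n − rank(A − λI), which equals the number of Jordan blocks for λ):
  λ = -3: algebraic multiplicity = 5, geometric multiplicity = 3

Determining the block sizes for each eigenvalue:
  λ = -3: with am = 5 and gm = 3, the partition is not yet determined (e.g. several partitions of 5 into 3 parts exist). Let N = A − (-3)·I. Computing rank(N^1) = 2, rank(N^2) = 1, rank(N^3) = 0; the number of blocks of size ≥ j is rank(N^{j−1}) − rank(N^j), giving [3, 1, 1]. So we have 1 block(s) of size 3, 2 block(s) of size 1 → block sizes [3, 1, 1]

Assembling the blocks gives a Jordan form
J =
  [-3,  1,  0,  0,  0]
  [ 0, -3,  1,  0,  0]
  [ 0,  0, -3,  0,  0]
  [ 0,  0,  0, -3,  0]
  [ 0,  0,  0,  0, -3]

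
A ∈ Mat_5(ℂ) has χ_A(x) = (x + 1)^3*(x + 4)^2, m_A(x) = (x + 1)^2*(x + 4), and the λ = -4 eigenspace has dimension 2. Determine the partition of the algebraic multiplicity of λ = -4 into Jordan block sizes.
Block sizes for λ = -4: [1, 1]

Step 1 — from the characteristic polynomial, algebraic multiplicity of λ = -4 is 2. From dim ker(A − (-4)·I) = 2, there are exactly 2 Jordan blocks for λ = -4.
Step 2 — from the minimal polynomial, the factor (x + 4) tells us the largest block for λ = -4 has size 1.
Step 3 — with total size 2, 2 blocks, and largest block 1, the block sizes (in nonincreasing order) are [1, 1].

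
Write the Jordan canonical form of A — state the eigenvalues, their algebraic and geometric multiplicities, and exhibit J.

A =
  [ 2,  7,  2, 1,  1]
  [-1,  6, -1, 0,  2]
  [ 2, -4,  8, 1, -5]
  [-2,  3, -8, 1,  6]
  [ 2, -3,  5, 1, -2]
J_3(3) ⊕ J_2(3)

The characteristic polynomial is
  det(x·I − A) = x^5 - 15*x^4 + 90*x^3 - 270*x^2 + 405*x - 243 = (x - 3)^5

Eigenvalues and multiplicities (the geometric multiplicity of λ is n − rank(A − λI), which equals the number of Jordan blocks for λ):
  λ = 3: algebraic multiplicity = 5, geometric multiplicity = 2

Determining the block sizes for each eigenvalue:
  λ = 3: with am = 5 and gm = 2, the partition is not yet determined (e.g. several partitions of 5 into 2 parts exist). Let N = A − (3)·I. Computing rank(N^1) = 3, rank(N^2) = 1, rank(N^3) = 0; the number of blocks of size ≥ j is rank(N^{j−1}) − rank(N^j), giving [2, 2, 1]. So we have 1 block(s) of size 3, 1 block(s) of size 2 → block sizes [3, 2]

Assembling the blocks gives a Jordan form
J =
  [3, 1, 0, 0, 0]
  [0, 3, 1, 0, 0]
  [0, 0, 3, 0, 0]
  [0, 0, 0, 3, 1]
  [0, 0, 0, 0, 3]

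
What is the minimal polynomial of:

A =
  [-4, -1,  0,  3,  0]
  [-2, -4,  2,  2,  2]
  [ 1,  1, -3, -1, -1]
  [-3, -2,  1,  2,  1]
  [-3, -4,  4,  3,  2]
x^4 + 5*x^3 + 9*x^2 + 7*x + 2

The characteristic polynomial is χ_A(x) = (x + 1)^3*(x + 2)^2, so the eigenvalues are known. The minimal polynomial is
  m_A(x) = Π_λ (x − λ)^{k_λ}
where k_λ is the size of the *largest* Jordan block for λ (equivalently, the smallest k with (A − λI)^k v = 0 for every generalised eigenvector v of λ).

  λ = -2: largest Jordan block has size 1, contributing (x + 2)
  λ = -1: largest Jordan block has size 3, contributing (x + 1)^3

So m_A(x) = (x + 1)^3*(x + 2) = x^4 + 5*x^3 + 9*x^2 + 7*x + 2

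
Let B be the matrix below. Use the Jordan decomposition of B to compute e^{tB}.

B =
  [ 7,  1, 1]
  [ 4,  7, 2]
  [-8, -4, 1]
e^{tB} =
  [2*t*exp(5*t) + exp(5*t), t*exp(5*t), t*exp(5*t)]
  [4*t*exp(5*t), 2*t*exp(5*t) + exp(5*t), 2*t*exp(5*t)]
  [-8*t*exp(5*t), -4*t*exp(5*t), -4*t*exp(5*t) + exp(5*t)]

Strategy: write B = P · J · P⁻¹ where J is a Jordan canonical form, so e^{tB} = P · e^{tJ} · P⁻¹, and e^{tJ} can be computed block-by-block.

B has Jordan form
J =
  [5, 1, 0]
  [0, 5, 0]
  [0, 0, 5]
(up to reordering of blocks).

Per-block formulas:
  For a 2×2 Jordan block J_2(5): exp(t · J_2(5)) = e^(5t)·(I + t·N), where N is the 2×2 nilpotent shift.
  For a 1×1 block at λ = 5: exp(t · [5]) = [e^(5t)].

After assembling e^{tJ} and conjugating by P, we get:

e^{tB} =
  [2*t*exp(5*t) + exp(5*t), t*exp(5*t), t*exp(5*t)]
  [4*t*exp(5*t), 2*t*exp(5*t) + exp(5*t), 2*t*exp(5*t)]
  [-8*t*exp(5*t), -4*t*exp(5*t), -4*t*exp(5*t) + exp(5*t)]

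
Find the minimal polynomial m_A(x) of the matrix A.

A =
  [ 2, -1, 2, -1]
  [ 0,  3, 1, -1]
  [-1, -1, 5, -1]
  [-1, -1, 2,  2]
x^3 - 9*x^2 + 27*x - 27

The characteristic polynomial is χ_A(x) = (x - 3)^4, so the eigenvalues are known. The minimal polynomial is
  m_A(x) = Π_λ (x − λ)^{k_λ}
where k_λ is the size of the *largest* Jordan block for λ (equivalently, the smallest k with (A − λI)^k v = 0 for every generalised eigenvector v of λ).

  λ = 3: largest Jordan block has size 3, contributing (x − 3)^3

So m_A(x) = (x - 3)^3 = x^3 - 9*x^2 + 27*x - 27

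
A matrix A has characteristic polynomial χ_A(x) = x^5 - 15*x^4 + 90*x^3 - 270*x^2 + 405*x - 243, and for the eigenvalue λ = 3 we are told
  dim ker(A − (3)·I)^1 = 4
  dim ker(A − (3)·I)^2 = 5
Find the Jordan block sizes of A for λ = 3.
Block sizes for λ = 3: [2, 1, 1, 1]

From the dimensions of kernels of powers, the number of Jordan blocks of size at least j is d_j − d_{j−1} where d_j = dim ker(N^j) (with d_0 = 0). Computing the differences gives [4, 1].
The number of blocks of size exactly k is (#blocks of size ≥ k) − (#blocks of size ≥ k + 1), so the partition is: 3 block(s) of size 1, 1 block(s) of size 2.
In nonincreasing order the block sizes are [2, 1, 1, 1].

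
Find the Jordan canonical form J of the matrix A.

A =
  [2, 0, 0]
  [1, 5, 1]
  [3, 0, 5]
J_1(2) ⊕ J_2(5)

The characteristic polynomial is
  det(x·I − A) = x^3 - 12*x^2 + 45*x - 50 = (x - 5)^2*(x - 2)

Eigenvalues and multiplicities (the geometric multiplicity of λ is n − rank(A − λI), which equals the number of Jordan blocks for λ):
  λ = 2: algebraic multiplicity = 1, geometric multiplicity = 1
  λ = 5: algebraic multiplicity = 2, geometric multiplicity = 1

Determining the block sizes for each eigenvalue:
  λ = 2: one block (gm = 1), so the single block has size am = 1 → block sizes [1]
  λ = 5: one block (gm = 1), so the single block has size am = 2 → block sizes [2]

Assembling the blocks gives a Jordan form
J =
  [2, 0, 0]
  [0, 5, 1]
  [0, 0, 5]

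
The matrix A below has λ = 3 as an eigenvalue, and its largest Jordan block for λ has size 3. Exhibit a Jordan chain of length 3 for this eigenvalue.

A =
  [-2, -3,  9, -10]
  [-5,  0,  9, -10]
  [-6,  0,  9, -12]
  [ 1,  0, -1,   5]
A Jordan chain for λ = 3 of length 3:
v_1 = (-24, -24, -18, 3)ᵀ
v_2 = (-5, -5, -6, 1)ᵀ
v_3 = (1, 0, 0, 0)ᵀ

Let N = A − (3)·I. We want v_3 with N^3 v_3 = 0 but N^2 v_3 ≠ 0; then v_{j-1} := N · v_j for j = 3, …, 2.

Pick v_3 = (1, 0, 0, 0)ᵀ.
Then v_2 = N · v_3 = (-5, -5, -6, 1)ᵀ.
Then v_1 = N · v_2 = (-24, -24, -18, 3)ᵀ.

Sanity check: (A − (3)·I) v_1 = (0, 0, 0, 0)ᵀ = 0. ✓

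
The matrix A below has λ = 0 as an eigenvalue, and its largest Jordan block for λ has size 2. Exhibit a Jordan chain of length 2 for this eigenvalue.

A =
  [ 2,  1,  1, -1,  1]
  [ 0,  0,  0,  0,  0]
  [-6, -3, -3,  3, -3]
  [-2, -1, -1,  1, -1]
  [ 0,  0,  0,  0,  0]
A Jordan chain for λ = 0 of length 2:
v_1 = (2, 0, -6, -2, 0)ᵀ
v_2 = (1, 0, 0, 0, 0)ᵀ

Let N = A − (0)·I. We want v_2 with N^2 v_2 = 0 but N^1 v_2 ≠ 0; then v_{j-1} := N · v_j for j = 2, …, 2.

Pick v_2 = (1, 0, 0, 0, 0)ᵀ.
Then v_1 = N · v_2 = (2, 0, -6, -2, 0)ᵀ.

Sanity check: (A − (0)·I) v_1 = (0, 0, 0, 0, 0)ᵀ = 0. ✓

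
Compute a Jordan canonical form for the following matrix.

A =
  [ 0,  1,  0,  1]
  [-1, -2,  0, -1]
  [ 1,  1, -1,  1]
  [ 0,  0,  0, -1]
J_2(-1) ⊕ J_1(-1) ⊕ J_1(-1)

The characteristic polynomial is
  det(x·I − A) = x^4 + 4*x^3 + 6*x^2 + 4*x + 1 = (x + 1)^4

Eigenvalues and multiplicities (the geometric multiplicity of λ is n − rank(A − λI), which equals the number of Jordan blocks for λ):
  λ = -1: algebraic multiplicity = 4, geometric multiplicity = 3

Determining the block sizes for each eigenvalue:
  λ = -1: 3 blocks summing to 4 forces exactly one block of size 2 and the rest size 1 → block sizes [2, 1, 1]

Assembling the blocks gives a Jordan form
J =
  [-1,  1,  0,  0]
  [ 0, -1,  0,  0]
  [ 0,  0, -1,  0]
  [ 0,  0,  0, -1]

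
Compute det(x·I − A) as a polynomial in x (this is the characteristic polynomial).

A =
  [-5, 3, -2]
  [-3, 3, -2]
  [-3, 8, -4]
x^3 + 6*x^2 + 12*x + 8

Expanding det(x·I − A) (e.g. by cofactor expansion or by noting that A is similar to its Jordan form J, which has the same characteristic polynomial as A) gives
  χ_A(x) = x^3 + 6*x^2 + 12*x + 8
which factors as (x + 2)^3. The eigenvalues (with algebraic multiplicities) are λ = -2 with multiplicity 3.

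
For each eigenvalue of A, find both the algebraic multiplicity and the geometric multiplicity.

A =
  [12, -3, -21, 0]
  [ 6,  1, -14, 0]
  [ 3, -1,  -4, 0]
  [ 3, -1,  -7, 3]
λ = 3: alg = 4, geom = 3

Step 1 — factor the characteristic polynomial to read off the algebraic multiplicities:
  χ_A(x) = (x - 3)^4

Step 2 — compute geometric multiplicities via the rank-nullity identity g(λ) = n − rank(A − λI):
  rank(A − (3)·I) = 1, so dim ker(A − (3)·I) = n − 1 = 3

Summary:
  λ = 3: algebraic multiplicity = 4, geometric multiplicity = 3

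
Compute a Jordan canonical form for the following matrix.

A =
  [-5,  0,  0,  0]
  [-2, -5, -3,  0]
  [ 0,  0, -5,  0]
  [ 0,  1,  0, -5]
J_3(-5) ⊕ J_1(-5)

The characteristic polynomial is
  det(x·I − A) = x^4 + 20*x^3 + 150*x^2 + 500*x + 625 = (x + 5)^4

Eigenvalues and multiplicities (the geometric multiplicity of λ is n − rank(A − λI), which equals the number of Jordan blocks for λ):
  λ = -5: algebraic multiplicity = 4, geometric multiplicity = 2

Determining the block sizes for each eigenvalue:
  λ = -5: with am = 4 and gm = 2, the partition is not yet determined (e.g. several partitions of 4 into 2 parts exist). Let N = A − (-5)·I. Computing rank(N^1) = 2, rank(N^2) = 1, rank(N^3) = 0; the number of blocks of size ≥ j is rank(N^{j−1}) − rank(N^j), giving [2, 1, 1]. So we have 1 block(s) of size 3, 1 block(s) of size 1 → block sizes [3, 1]

Assembling the blocks gives a Jordan form
J =
  [-5,  1,  0,  0]
  [ 0, -5,  1,  0]
  [ 0,  0, -5,  0]
  [ 0,  0,  0, -5]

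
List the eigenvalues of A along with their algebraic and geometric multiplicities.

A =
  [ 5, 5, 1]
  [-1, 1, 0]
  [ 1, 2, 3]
λ = 3: alg = 3, geom = 1

Step 1 — factor the characteristic polynomial to read off the algebraic multiplicities:
  χ_A(x) = (x - 3)^3

Step 2 — compute geometric multiplicities via the rank-nullity identity g(λ) = n − rank(A − λI):
  rank(A − (3)·I) = 2, so dim ker(A − (3)·I) = n − 2 = 1

Summary:
  λ = 3: algebraic multiplicity = 3, geometric multiplicity = 1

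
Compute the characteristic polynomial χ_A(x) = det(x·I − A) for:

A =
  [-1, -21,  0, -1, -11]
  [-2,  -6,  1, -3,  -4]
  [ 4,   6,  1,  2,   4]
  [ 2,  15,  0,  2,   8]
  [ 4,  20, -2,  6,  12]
x^5 - 8*x^4 + 22*x^3 - 28*x^2 + 17*x - 4

Expanding det(x·I − A) (e.g. by cofactor expansion or by noting that A is similar to its Jordan form J, which has the same characteristic polynomial as A) gives
  χ_A(x) = x^5 - 8*x^4 + 22*x^3 - 28*x^2 + 17*x - 4
which factors as (x - 4)*(x - 1)^4. The eigenvalues (with algebraic multiplicities) are λ = 1 with multiplicity 4, λ = 4 with multiplicity 1.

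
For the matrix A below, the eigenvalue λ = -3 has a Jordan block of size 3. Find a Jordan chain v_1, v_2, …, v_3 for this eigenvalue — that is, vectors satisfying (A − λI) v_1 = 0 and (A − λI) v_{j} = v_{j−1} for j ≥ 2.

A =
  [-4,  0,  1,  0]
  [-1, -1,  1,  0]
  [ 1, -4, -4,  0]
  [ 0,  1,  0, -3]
A Jordan chain for λ = -3 of length 3:
v_1 = (2, 0, 2, -1)ᵀ
v_2 = (-1, -1, 1, 0)ᵀ
v_3 = (1, 0, 0, 0)ᵀ

Let N = A − (-3)·I. We want v_3 with N^3 v_3 = 0 but N^2 v_3 ≠ 0; then v_{j-1} := N · v_j for j = 3, …, 2.

Pick v_3 = (1, 0, 0, 0)ᵀ.
Then v_2 = N · v_3 = (-1, -1, 1, 0)ᵀ.
Then v_1 = N · v_2 = (2, 0, 2, -1)ᵀ.

Sanity check: (A − (-3)·I) v_1 = (0, 0, 0, 0)ᵀ = 0. ✓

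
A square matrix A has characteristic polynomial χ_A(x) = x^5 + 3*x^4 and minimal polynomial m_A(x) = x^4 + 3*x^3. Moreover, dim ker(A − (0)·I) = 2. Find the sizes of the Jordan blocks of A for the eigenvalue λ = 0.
Block sizes for λ = 0: [3, 1]

Step 1 — from the characteristic polynomial, algebraic multiplicity of λ = 0 is 4. From dim ker(A − (0)·I) = 2, there are exactly 2 Jordan blocks for λ = 0.
Step 2 — from the minimal polynomial, the factor (x − 0)^3 tells us the largest block for λ = 0 has size 3.
Step 3 — with total size 4, 2 blocks, and largest block 3, the block sizes (in nonincreasing order) are [3, 1].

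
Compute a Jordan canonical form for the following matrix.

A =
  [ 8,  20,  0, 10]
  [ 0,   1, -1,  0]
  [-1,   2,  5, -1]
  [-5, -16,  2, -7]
J_1(-2) ⊕ J_3(3)

The characteristic polynomial is
  det(x·I − A) = x^4 - 7*x^3 + 9*x^2 + 27*x - 54 = (x - 3)^3*(x + 2)

Eigenvalues and multiplicities (the geometric multiplicity of λ is n − rank(A − λI), which equals the number of Jordan blocks for λ):
  λ = -2: algebraic multiplicity = 1, geometric multiplicity = 1
  λ = 3: algebraic multiplicity = 3, geometric multiplicity = 1

Determining the block sizes for each eigenvalue:
  λ = -2: one block (gm = 1), so the single block has size am = 1 → block sizes [1]
  λ = 3: one block (gm = 1), so the single block has size am = 3 → block sizes [3]

Assembling the blocks gives a Jordan form
J =
  [-2, 0, 0, 0]
  [ 0, 3, 1, 0]
  [ 0, 0, 3, 1]
  [ 0, 0, 0, 3]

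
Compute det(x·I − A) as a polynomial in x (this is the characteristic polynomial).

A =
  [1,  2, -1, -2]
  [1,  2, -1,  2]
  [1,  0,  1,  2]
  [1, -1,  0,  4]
x^4 - 8*x^3 + 24*x^2 - 32*x + 16

Expanding det(x·I − A) (e.g. by cofactor expansion or by noting that A is similar to its Jordan form J, which has the same characteristic polynomial as A) gives
  χ_A(x) = x^4 - 8*x^3 + 24*x^2 - 32*x + 16
which factors as (x - 2)^4. The eigenvalues (with algebraic multiplicities) are λ = 2 with multiplicity 4.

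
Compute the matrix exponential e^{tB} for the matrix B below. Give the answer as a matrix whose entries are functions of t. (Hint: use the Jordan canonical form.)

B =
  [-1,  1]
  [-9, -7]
e^{tB} =
  [3*t*exp(-4*t) + exp(-4*t), t*exp(-4*t)]
  [-9*t*exp(-4*t), -3*t*exp(-4*t) + exp(-4*t)]

Strategy: write B = P · J · P⁻¹ where J is a Jordan canonical form, so e^{tB} = P · e^{tJ} · P⁻¹, and e^{tJ} can be computed block-by-block.

B has Jordan form
J =
  [-4,  1]
  [ 0, -4]
(up to reordering of blocks).

Per-block formulas:
  For a 2×2 Jordan block J_2(-4): exp(t · J_2(-4)) = e^(-4t)·(I + t·N), where N is the 2×2 nilpotent shift.

After assembling e^{tJ} and conjugating by P, we get:

e^{tB} =
  [3*t*exp(-4*t) + exp(-4*t), t*exp(-4*t)]
  [-9*t*exp(-4*t), -3*t*exp(-4*t) + exp(-4*t)]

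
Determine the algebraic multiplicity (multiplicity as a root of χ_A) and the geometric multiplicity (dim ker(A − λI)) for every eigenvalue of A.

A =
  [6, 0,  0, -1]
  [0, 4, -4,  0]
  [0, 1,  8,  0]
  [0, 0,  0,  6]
λ = 6: alg = 4, geom = 2

Step 1 — factor the characteristic polynomial to read off the algebraic multiplicities:
  χ_A(x) = (x - 6)^4

Step 2 — compute geometric multiplicities via the rank-nullity identity g(λ) = n − rank(A − λI):
  rank(A − (6)·I) = 2, so dim ker(A − (6)·I) = n − 2 = 2

Summary:
  λ = 6: algebraic multiplicity = 4, geometric multiplicity = 2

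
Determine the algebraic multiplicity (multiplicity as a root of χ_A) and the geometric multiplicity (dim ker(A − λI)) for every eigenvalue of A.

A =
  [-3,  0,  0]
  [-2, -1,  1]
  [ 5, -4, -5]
λ = -3: alg = 3, geom = 1

Step 1 — factor the characteristic polynomial to read off the algebraic multiplicities:
  χ_A(x) = (x + 3)^3

Step 2 — compute geometric multiplicities via the rank-nullity identity g(λ) = n − rank(A − λI):
  rank(A − (-3)·I) = 2, so dim ker(A − (-3)·I) = n − 2 = 1

Summary:
  λ = -3: algebraic multiplicity = 3, geometric multiplicity = 1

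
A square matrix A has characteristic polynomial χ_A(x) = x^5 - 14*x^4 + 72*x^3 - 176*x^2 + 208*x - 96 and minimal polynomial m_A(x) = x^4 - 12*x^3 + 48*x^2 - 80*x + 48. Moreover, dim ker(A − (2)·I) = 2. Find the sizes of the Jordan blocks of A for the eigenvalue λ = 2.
Block sizes for λ = 2: [3, 1]

Step 1 — from the characteristic polynomial, algebraic multiplicity of λ = 2 is 4. From dim ker(A − (2)·I) = 2, there are exactly 2 Jordan blocks for λ = 2.
Step 2 — from the minimal polynomial, the factor (x − 2)^3 tells us the largest block for λ = 2 has size 3.
Step 3 — with total size 4, 2 blocks, and largest block 3, the block sizes (in nonincreasing order) are [3, 1].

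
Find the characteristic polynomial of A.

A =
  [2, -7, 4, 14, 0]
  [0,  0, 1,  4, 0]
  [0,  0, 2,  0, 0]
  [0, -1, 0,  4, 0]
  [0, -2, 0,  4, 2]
x^5 - 10*x^4 + 40*x^3 - 80*x^2 + 80*x - 32

Expanding det(x·I − A) (e.g. by cofactor expansion or by noting that A is similar to its Jordan form J, which has the same characteristic polynomial as A) gives
  χ_A(x) = x^5 - 10*x^4 + 40*x^3 - 80*x^2 + 80*x - 32
which factors as (x - 2)^5. The eigenvalues (with algebraic multiplicities) are λ = 2 with multiplicity 5.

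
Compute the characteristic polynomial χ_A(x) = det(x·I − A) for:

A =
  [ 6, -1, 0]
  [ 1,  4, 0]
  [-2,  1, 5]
x^3 - 15*x^2 + 75*x - 125

Expanding det(x·I − A) (e.g. by cofactor expansion or by noting that A is similar to its Jordan form J, which has the same characteristic polynomial as A) gives
  χ_A(x) = x^3 - 15*x^2 + 75*x - 125
which factors as (x - 5)^3. The eigenvalues (with algebraic multiplicities) are λ = 5 with multiplicity 3.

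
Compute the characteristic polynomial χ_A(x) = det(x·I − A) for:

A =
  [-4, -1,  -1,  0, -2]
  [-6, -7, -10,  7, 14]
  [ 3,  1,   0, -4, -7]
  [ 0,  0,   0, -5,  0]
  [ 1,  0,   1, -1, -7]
x^5 + 23*x^4 + 211*x^3 + 965*x^2 + 2200*x + 2000

Expanding det(x·I − A) (e.g. by cofactor expansion or by noting that A is similar to its Jordan form J, which has the same characteristic polynomial as A) gives
  χ_A(x) = x^5 + 23*x^4 + 211*x^3 + 965*x^2 + 2200*x + 2000
which factors as (x + 4)^2*(x + 5)^3. The eigenvalues (with algebraic multiplicities) are λ = -5 with multiplicity 3, λ = -4 with multiplicity 2.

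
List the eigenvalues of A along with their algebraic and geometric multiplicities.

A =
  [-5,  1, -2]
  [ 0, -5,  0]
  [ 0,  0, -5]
λ = -5: alg = 3, geom = 2

Step 1 — factor the characteristic polynomial to read off the algebraic multiplicities:
  χ_A(x) = (x + 5)^3

Step 2 — compute geometric multiplicities via the rank-nullity identity g(λ) = n − rank(A − λI):
  rank(A − (-5)·I) = 1, so dim ker(A − (-5)·I) = n − 1 = 2

Summary:
  λ = -5: algebraic multiplicity = 3, geometric multiplicity = 2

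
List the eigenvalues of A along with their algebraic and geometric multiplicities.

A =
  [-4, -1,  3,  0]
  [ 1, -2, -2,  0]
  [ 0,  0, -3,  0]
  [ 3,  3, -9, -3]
λ = -3: alg = 4, geom = 2

Step 1 — factor the characteristic polynomial to read off the algebraic multiplicities:
  χ_A(x) = (x + 3)^4

Step 2 — compute geometric multiplicities via the rank-nullity identity g(λ) = n − rank(A − λI):
  rank(A − (-3)·I) = 2, so dim ker(A − (-3)·I) = n − 2 = 2

Summary:
  λ = -3: algebraic multiplicity = 4, geometric multiplicity = 2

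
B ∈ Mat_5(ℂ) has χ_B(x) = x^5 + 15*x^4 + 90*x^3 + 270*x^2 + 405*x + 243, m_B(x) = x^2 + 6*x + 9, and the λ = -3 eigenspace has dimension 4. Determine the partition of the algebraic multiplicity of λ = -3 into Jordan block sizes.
Block sizes for λ = -3: [2, 1, 1, 1]

Step 1 — from the characteristic polynomial, algebraic multiplicity of λ = -3 is 5. From dim ker(B − (-3)·I) = 4, there are exactly 4 Jordan blocks for λ = -3.
Step 2 — from the minimal polynomial, the factor (x + 3)^2 tells us the largest block for λ = -3 has size 2.
Step 3 — with total size 5, 4 blocks, and largest block 2, the block sizes (in nonincreasing order) are [2, 1, 1, 1].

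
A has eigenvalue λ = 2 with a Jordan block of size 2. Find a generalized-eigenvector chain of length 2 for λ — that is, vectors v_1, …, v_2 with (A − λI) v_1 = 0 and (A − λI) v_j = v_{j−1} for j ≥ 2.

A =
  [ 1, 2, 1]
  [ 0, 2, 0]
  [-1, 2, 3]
A Jordan chain for λ = 2 of length 2:
v_1 = (-1, 0, -1)ᵀ
v_2 = (1, 0, 0)ᵀ

Let N = A − (2)·I. We want v_2 with N^2 v_2 = 0 but N^1 v_2 ≠ 0; then v_{j-1} := N · v_j for j = 2, …, 2.

Pick v_2 = (1, 0, 0)ᵀ.
Then v_1 = N · v_2 = (-1, 0, -1)ᵀ.

Sanity check: (A − (2)·I) v_1 = (0, 0, 0)ᵀ = 0. ✓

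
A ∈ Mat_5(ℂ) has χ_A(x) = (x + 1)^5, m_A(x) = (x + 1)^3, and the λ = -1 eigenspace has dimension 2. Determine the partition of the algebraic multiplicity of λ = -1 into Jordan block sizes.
Block sizes for λ = -1: [3, 2]

Step 1 — from the characteristic polynomial, algebraic multiplicity of λ = -1 is 5. From dim ker(A − (-1)·I) = 2, there are exactly 2 Jordan blocks for λ = -1.
Step 2 — from the minimal polynomial, the factor (x + 1)^3 tells us the largest block for λ = -1 has size 3.
Step 3 — with total size 5, 2 blocks, and largest block 3, the block sizes (in nonincreasing order) are [3, 2].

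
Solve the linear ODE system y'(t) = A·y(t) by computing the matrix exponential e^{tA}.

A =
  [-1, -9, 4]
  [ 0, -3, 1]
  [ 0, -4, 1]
e^{tA} =
  [exp(-t), t^2*exp(-t) - 9*t*exp(-t), -t^2*exp(-t)/2 + 4*t*exp(-t)]
  [0, -2*t*exp(-t) + exp(-t), t*exp(-t)]
  [0, -4*t*exp(-t), 2*t*exp(-t) + exp(-t)]

Strategy: write A = P · J · P⁻¹ where J is a Jordan canonical form, so e^{tA} = P · e^{tJ} · P⁻¹, and e^{tJ} can be computed block-by-block.

A has Jordan form
J =
  [-1,  1,  0]
  [ 0, -1,  1]
  [ 0,  0, -1]
(up to reordering of blocks).

Per-block formulas:
  For a 3×3 Jordan block J_3(-1): exp(t · J_3(-1)) = e^(-1t)·(I + t·N + (t^2/2)·N^2), where N is the 3×3 nilpotent shift.

After assembling e^{tJ} and conjugating by P, we get:

e^{tA} =
  [exp(-t), t^2*exp(-t) - 9*t*exp(-t), -t^2*exp(-t)/2 + 4*t*exp(-t)]
  [0, -2*t*exp(-t) + exp(-t), t*exp(-t)]
  [0, -4*t*exp(-t), 2*t*exp(-t) + exp(-t)]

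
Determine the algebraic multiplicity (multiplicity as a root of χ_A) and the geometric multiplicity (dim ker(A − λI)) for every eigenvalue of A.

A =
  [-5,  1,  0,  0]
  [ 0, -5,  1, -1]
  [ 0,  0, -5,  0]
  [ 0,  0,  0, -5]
λ = -5: alg = 4, geom = 2

Step 1 — factor the characteristic polynomial to read off the algebraic multiplicities:
  χ_A(x) = (x + 5)^4

Step 2 — compute geometric multiplicities via the rank-nullity identity g(λ) = n − rank(A − λI):
  rank(A − (-5)·I) = 2, so dim ker(A − (-5)·I) = n − 2 = 2

Summary:
  λ = -5: algebraic multiplicity = 4, geometric multiplicity = 2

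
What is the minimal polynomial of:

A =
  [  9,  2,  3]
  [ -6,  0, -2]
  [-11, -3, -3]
x^3 - 6*x^2 + 12*x - 8

The characteristic polynomial is χ_A(x) = (x - 2)^3, so the eigenvalues are known. The minimal polynomial is
  m_A(x) = Π_λ (x − λ)^{k_λ}
where k_λ is the size of the *largest* Jordan block for λ (equivalently, the smallest k with (A − λI)^k v = 0 for every generalised eigenvector v of λ).

  λ = 2: largest Jordan block has size 3, contributing (x − 2)^3

So m_A(x) = (x - 2)^3 = x^3 - 6*x^2 + 12*x - 8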